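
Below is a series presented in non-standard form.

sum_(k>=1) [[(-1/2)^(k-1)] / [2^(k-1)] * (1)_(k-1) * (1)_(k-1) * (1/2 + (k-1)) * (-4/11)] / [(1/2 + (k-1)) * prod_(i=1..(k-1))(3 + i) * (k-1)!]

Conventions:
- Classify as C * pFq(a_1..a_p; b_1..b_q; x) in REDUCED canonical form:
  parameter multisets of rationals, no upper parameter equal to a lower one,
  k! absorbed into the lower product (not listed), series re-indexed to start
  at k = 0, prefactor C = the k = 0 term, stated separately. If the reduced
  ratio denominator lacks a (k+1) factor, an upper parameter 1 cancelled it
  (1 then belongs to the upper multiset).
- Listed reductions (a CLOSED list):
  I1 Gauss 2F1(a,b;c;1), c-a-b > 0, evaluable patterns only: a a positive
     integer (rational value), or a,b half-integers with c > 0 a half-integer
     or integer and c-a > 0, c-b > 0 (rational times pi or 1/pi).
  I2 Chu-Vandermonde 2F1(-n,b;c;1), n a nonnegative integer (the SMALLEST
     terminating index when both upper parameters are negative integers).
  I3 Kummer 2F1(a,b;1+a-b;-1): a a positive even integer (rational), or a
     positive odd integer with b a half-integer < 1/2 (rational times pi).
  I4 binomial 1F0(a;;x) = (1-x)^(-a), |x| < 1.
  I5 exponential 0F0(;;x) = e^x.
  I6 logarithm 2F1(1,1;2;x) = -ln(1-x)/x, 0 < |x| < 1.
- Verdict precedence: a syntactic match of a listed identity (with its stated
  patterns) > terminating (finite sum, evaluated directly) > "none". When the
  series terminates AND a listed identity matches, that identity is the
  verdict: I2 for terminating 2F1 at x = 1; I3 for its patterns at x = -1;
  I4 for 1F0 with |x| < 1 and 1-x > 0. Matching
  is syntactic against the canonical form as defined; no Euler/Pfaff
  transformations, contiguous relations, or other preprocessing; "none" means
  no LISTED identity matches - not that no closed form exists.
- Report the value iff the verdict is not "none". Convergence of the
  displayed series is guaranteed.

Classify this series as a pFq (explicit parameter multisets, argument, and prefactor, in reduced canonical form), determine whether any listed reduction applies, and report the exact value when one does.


The tell: from the first term -4/11: the lower running product (prefactor -4/11) is a rising factorial.
Term ratio: r(k) = (-1/4) * (k+1) (k+1) / [(k+4) (k+1)] - rational in k, leading ratio (-1/4); with t_0 = -4/11, classification follows.

Classification (C = -4/11): 2F1 with upper {1, 1}, lower {4}, argument x = -1/4. Verdict: none. Every listed pattern misses the 2F1 form at -1/4, upper {1, 1}.


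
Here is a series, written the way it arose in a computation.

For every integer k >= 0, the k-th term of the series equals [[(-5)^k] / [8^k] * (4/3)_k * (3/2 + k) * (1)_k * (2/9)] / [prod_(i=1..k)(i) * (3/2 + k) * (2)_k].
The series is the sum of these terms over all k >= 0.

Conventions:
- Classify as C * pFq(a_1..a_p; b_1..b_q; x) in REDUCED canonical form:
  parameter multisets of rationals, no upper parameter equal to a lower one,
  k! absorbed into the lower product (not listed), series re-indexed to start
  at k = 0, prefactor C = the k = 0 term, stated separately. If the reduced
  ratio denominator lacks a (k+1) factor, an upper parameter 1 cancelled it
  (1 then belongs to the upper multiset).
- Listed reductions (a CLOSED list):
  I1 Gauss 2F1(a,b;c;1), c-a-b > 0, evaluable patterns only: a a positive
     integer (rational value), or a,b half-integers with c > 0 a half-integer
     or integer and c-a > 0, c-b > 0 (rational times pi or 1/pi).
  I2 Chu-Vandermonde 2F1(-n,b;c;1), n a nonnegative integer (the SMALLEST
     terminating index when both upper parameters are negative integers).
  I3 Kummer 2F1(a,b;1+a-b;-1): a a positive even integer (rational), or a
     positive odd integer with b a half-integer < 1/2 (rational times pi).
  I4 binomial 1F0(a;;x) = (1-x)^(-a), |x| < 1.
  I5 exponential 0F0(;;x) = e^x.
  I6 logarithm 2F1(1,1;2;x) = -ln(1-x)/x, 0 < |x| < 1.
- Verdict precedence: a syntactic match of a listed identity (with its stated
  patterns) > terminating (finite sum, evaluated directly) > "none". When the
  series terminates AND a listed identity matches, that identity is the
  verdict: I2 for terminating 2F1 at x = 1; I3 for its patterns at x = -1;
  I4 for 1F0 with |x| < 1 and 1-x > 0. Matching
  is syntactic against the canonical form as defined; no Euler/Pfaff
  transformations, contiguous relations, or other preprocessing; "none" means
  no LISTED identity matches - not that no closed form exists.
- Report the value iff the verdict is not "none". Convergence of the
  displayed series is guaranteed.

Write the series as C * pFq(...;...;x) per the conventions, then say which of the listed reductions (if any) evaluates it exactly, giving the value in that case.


With C = 2/9: the canonical form is 2F1(1, 4/3; 2; -5/8). Verdict: no listed reduction: x = -5/8 and upper {1, 4/3} fail every I1-I6 pattern.

The tell: from the first term 2/9: the product of the first k integers (prefactor 2/9) is k!.
Ratio: r(k) = (-5/8) * (k+1) (k+4/3) / [(k+2) (k+1)] - rational in k, leading ratio (-5/8); with t_0 = 2/9, classification follows.


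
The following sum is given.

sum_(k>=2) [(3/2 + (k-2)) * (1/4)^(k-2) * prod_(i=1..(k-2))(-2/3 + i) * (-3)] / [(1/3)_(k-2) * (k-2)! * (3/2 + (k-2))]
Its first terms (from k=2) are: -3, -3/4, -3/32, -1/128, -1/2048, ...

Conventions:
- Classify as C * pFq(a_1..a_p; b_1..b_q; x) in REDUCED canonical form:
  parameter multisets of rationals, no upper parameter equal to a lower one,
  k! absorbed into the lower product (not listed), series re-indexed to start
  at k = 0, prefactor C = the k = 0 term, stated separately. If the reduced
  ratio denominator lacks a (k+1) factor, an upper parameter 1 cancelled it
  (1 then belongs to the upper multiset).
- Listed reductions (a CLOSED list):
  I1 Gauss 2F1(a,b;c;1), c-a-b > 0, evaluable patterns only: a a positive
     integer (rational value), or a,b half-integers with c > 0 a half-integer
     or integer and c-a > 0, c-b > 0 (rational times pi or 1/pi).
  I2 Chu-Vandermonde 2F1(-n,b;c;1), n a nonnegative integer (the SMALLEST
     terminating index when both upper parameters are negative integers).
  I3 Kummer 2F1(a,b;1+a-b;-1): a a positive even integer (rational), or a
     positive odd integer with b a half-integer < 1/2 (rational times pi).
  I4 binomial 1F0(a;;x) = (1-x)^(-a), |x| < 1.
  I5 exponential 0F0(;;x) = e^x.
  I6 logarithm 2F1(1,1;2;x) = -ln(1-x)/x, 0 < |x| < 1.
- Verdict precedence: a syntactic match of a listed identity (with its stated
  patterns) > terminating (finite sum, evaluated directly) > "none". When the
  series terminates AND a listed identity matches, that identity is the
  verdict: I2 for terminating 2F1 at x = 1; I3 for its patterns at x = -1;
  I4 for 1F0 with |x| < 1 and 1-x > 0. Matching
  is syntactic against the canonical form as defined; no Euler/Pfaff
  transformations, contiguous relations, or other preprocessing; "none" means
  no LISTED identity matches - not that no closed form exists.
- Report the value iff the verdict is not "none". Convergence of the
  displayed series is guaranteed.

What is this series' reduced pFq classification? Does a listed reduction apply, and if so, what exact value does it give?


x = 1/4 here; the reduced form reads 0F0, upper {-}, lower {-}, C = -3. Verdict: this is the exponential series (I5) (the 0F0 exponential series at x = 1/4). Its exact value is (-3) * e^(1/4).

Structural cue: with t_0 = -3, the factor k + 3/2 cancels (top and bottom), leaving prefactor -3.
Consecutive-term ratio: r(k) = (1/4) * 1 / [(k+1)] - rational in k. x = (1/4); t_0 = -3; negate the roots.


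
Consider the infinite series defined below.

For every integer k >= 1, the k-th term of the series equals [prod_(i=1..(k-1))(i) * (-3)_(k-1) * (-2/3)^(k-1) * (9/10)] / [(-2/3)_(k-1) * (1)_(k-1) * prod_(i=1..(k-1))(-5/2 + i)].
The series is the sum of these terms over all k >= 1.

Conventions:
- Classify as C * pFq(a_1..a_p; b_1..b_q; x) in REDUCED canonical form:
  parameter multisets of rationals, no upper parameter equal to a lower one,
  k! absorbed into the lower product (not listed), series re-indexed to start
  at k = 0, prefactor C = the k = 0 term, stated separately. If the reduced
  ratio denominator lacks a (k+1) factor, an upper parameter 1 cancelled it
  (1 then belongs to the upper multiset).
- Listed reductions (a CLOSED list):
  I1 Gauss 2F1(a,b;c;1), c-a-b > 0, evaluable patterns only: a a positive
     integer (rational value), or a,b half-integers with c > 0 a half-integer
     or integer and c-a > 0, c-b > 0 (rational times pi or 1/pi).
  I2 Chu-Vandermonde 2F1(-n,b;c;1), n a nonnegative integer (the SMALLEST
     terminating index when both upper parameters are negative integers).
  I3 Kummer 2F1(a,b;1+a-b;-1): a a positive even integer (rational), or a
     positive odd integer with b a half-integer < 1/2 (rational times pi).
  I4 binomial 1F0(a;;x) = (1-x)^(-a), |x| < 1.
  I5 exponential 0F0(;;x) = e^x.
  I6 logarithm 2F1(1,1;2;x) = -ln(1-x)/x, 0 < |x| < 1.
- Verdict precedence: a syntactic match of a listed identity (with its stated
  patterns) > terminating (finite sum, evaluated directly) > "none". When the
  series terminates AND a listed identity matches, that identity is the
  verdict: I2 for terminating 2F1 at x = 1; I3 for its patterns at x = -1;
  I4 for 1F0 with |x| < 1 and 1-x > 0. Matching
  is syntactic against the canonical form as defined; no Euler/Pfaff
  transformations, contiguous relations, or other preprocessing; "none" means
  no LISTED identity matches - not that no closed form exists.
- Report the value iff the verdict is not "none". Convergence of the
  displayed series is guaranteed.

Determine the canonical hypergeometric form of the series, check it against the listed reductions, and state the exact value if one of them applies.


Canonical form: C = 9/10 times 2F2 with upper {-3, 1}, lower {-3/2, -2/3}, x = -2/3. Verdict: terminating. With -3 upstairs the series is a 4-term polynomial sum; evaluated term by term. Hence: -261/10.

The tell: t_0 being 9/10, (1)_k (C = 9/10) is k! itself.
Ratio: r(k) = (-2/3) * (k-3) (k+1) / [(k-3/2) (k-2/3) (k+1)] ; factor over Q: parameters, x = (-2/3), and C = 9/10.


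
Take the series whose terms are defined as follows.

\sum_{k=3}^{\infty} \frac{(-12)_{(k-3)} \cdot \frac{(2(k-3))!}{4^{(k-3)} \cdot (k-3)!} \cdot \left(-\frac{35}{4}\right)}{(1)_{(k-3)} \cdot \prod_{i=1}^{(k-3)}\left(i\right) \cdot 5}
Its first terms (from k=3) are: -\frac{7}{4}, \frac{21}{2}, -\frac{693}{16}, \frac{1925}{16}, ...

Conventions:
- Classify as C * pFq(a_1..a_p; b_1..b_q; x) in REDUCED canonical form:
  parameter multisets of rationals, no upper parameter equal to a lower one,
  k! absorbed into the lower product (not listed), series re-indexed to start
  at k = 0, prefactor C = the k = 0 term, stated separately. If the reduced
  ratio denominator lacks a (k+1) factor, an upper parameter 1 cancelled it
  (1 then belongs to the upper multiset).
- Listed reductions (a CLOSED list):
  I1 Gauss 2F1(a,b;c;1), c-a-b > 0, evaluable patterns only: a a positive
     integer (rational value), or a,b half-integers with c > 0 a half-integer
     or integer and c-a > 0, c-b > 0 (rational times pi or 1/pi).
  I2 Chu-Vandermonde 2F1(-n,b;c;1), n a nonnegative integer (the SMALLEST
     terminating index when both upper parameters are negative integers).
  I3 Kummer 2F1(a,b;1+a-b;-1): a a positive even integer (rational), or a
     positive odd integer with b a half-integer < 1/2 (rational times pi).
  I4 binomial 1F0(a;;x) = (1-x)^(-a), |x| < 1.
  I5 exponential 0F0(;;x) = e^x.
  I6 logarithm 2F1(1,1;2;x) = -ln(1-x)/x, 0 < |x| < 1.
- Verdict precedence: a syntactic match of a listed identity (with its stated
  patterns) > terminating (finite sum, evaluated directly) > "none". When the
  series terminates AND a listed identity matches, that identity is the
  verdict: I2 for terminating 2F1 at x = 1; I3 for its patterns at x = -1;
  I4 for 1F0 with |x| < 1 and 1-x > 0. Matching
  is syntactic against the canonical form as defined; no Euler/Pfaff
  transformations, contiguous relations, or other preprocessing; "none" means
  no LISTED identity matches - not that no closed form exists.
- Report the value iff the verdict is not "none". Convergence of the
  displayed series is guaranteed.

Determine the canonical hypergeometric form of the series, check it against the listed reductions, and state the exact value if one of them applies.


Prefactor -\frac{7}{4}, argument 1: 2F1 with upper {-12, \frac{1}{2}} over lower {1}. Verdict: this is Vandermonde's identity (I2) (terminating 2F1 at x = 1 with n = 12, b = 1/2, c = 1). Exact value: -\frac{4732273}{16777216}.

Structural cue: t_0 = -\frac{7}{4} here, and the constant factors (C = -7/4, x = 1) combine into one prefactor.
Term ratio: r(k) = 1 * (k-12) (k+\frac{1}{2}) / [(k+1) (k+1)] - rational in k, leading ratio 1; with t_0 = -\frac{7}{4}, classification follows.


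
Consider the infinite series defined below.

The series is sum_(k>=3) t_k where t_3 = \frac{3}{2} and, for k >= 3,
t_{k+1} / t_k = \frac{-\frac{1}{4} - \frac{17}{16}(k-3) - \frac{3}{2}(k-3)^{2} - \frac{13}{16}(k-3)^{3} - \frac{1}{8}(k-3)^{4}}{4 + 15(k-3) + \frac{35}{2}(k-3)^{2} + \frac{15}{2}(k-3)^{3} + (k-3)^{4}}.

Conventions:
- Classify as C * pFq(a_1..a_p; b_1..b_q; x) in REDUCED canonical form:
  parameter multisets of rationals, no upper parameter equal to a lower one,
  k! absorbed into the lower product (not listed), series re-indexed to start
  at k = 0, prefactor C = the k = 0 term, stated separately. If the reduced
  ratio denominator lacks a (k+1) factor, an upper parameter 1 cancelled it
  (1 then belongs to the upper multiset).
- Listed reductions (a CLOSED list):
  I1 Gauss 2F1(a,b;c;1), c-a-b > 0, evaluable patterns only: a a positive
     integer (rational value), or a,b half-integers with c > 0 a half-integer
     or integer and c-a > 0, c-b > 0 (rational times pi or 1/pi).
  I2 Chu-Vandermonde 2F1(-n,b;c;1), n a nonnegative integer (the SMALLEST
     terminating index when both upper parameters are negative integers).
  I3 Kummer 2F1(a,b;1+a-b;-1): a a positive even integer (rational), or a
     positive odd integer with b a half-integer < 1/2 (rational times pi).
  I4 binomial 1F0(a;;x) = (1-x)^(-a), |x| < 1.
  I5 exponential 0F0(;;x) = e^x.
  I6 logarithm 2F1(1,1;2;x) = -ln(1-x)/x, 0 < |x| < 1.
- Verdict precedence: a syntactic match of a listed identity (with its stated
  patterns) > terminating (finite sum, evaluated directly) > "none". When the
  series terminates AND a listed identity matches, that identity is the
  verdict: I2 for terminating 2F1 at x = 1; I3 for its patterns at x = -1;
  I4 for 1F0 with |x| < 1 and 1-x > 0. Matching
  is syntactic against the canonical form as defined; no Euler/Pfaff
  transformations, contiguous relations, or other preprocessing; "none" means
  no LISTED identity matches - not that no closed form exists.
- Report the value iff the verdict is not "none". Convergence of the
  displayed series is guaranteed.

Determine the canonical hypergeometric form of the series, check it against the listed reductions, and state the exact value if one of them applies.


Prefactor \frac{3}{2}, argument -\frac{1}{8}: 2F1 with upper {1, 1} over lower {2}. Verdict: the I6 logarithm reduction applies (the logarithm: parameters (1,1;2), x = -\frac{1}{8}). Sum: 12 \cdot \ln\left(\frac{9}{8}\right).

Structural cue: t_0 being \frac{3}{2}, roots of the ratio polynomials (prefactor 3/2) are the negated parameters.
Adjacent-term ratio: r(k) = -\frac{1}{8} * (k+1) (k+1) / [(k+2) (k+1)] ; factor over Q: parameters, x = -\frac{1}{8}, and C = \frac{3}{2}.


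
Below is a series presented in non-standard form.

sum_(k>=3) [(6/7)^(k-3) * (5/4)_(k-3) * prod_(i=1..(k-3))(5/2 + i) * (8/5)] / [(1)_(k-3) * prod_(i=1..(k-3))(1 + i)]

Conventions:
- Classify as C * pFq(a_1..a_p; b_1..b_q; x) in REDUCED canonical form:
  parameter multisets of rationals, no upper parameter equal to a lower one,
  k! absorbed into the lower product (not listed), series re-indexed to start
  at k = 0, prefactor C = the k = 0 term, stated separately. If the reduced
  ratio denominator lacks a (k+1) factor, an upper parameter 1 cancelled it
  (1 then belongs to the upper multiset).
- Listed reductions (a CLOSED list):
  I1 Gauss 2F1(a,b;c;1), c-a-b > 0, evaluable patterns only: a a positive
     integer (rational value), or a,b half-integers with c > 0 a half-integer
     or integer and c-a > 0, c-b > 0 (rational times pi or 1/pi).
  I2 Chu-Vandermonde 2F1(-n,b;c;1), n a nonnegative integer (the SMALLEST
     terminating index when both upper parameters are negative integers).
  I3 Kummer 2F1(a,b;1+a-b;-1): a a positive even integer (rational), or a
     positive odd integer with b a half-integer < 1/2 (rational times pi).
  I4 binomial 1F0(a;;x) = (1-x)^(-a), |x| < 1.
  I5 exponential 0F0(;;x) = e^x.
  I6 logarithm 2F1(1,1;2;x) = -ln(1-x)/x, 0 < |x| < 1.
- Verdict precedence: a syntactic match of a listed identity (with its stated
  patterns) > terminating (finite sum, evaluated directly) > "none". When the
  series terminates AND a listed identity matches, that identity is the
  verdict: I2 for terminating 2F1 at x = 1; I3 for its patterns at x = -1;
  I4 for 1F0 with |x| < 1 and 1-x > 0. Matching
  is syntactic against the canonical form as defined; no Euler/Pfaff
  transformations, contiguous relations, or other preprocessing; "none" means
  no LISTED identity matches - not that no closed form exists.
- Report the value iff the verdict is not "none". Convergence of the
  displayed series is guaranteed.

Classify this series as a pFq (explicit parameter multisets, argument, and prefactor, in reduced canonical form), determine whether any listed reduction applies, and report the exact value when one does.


Canonical form: C = 8/5 times 2F1 with upper {5/4, 7/2}, lower {2}, x = 6/7. Verdict: none. A 2F1 with upper {5/4, 7/2} fits none of I1-I6 at x = 6/7; the sum runs forever.

Key step: from the first term 8/5: (1)_k (prefactor 8/5) is k! itself.
Adjacent-term ratio: r(k) = (6/7) * (k+5/4) (k+7/2) / [(k+2) (k+1)] - poly over poly, x = (6/7) from leading terms; C = 8/5 at k = 0.


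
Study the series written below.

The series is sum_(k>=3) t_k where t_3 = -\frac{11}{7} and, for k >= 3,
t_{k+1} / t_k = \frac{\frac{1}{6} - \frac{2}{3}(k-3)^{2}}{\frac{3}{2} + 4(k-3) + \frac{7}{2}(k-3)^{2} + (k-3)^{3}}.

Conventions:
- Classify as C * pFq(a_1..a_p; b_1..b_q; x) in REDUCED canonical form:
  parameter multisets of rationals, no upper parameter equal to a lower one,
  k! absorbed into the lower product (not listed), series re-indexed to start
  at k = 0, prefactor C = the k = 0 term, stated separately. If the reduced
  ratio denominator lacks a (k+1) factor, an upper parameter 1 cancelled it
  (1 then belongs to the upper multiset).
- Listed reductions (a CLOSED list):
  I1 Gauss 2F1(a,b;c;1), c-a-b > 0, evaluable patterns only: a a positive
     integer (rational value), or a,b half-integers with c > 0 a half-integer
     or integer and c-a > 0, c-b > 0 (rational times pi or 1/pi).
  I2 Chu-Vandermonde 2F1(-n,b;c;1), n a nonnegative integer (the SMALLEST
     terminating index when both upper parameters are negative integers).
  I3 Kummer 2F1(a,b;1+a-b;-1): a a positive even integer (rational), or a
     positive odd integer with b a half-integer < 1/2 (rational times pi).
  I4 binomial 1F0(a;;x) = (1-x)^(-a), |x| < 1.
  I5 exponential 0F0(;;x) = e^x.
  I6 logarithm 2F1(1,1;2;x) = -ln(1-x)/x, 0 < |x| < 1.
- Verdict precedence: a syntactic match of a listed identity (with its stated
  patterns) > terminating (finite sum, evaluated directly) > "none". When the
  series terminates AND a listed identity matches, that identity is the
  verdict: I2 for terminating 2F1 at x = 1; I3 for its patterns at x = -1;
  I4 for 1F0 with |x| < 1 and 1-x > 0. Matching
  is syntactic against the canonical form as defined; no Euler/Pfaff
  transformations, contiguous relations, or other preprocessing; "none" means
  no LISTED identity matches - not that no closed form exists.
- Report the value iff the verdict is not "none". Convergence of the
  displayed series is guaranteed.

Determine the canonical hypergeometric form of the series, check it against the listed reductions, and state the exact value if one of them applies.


First insight: t_0 = -\frac{11}{7} here, and roots of the ratio polynomials (prefactor -11/7) are the negated parameters.
Consecutive-term ratio: r(k) = -\frac{2}{3} * (k-\frac{1}{2}) (k+\frac{1}{2}) / [(k+1) (k+\frac{3}{2}) (k+1)] - poly over poly, x = -\frac{2}{3} from leading terms; C = -\frac{11}{7} at k = 0.

Classification (C = -\frac{11}{7}): 2F2 with upper {-\frac{1}{2}, \frac{1}{2}}, lower {1, \frac{3}{2}}, argument x = -\frac{2}{3}. Verdict: none here - no I1-I6 shape fits x = -\frac{2}{3} with lower {1, \frac{3}{2}}.


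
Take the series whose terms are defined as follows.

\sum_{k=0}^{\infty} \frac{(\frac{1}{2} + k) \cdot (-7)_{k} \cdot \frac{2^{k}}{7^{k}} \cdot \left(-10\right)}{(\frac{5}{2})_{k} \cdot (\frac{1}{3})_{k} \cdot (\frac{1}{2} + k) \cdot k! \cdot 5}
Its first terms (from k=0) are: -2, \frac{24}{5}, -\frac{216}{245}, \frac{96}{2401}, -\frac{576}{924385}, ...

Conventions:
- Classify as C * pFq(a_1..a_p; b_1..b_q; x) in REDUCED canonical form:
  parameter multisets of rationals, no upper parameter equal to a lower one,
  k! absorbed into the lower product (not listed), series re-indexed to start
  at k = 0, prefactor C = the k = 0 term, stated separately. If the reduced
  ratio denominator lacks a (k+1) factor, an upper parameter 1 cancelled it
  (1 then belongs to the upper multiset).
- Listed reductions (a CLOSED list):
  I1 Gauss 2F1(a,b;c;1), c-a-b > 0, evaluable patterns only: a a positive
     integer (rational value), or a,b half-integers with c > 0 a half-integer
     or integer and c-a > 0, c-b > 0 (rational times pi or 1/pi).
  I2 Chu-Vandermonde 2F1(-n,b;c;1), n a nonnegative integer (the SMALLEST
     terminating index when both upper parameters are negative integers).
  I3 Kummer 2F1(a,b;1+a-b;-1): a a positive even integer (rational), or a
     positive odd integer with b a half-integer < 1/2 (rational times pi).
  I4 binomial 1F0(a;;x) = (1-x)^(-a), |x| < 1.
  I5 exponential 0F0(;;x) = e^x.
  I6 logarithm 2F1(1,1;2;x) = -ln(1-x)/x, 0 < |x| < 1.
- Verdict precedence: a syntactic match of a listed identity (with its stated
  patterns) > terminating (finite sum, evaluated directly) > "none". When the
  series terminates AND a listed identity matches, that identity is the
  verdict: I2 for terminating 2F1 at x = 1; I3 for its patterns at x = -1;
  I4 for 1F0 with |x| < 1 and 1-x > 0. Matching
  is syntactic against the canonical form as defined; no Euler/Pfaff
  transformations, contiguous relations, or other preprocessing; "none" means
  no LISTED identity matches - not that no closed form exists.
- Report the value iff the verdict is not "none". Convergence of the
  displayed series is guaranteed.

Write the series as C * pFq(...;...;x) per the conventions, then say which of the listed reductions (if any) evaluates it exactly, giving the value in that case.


At argument \frac{2}{7}: a 1F2 with upper {-7}, lower {\frac{1}{3}, \frac{5}{2}}, scaled by C = -2. Verdict: terminating - no listed pattern fits, but -7 in the upper list cuts the series at k = 7; direct evaluation. Hence: \frac{237185083444586}{121153028991995}.

The tell: with t_0 = -2, the constant factors (C = -2, x = 2/7) combine into one prefactor.
Term ratio: r(k) = \frac{2}{7} * (k-7) / [(k+\frac{1}{3}) (k+\frac{5}{2}) (k+1)] - rational in k. x = \frac{2}{7}; t_0 = -2; negate the roots.


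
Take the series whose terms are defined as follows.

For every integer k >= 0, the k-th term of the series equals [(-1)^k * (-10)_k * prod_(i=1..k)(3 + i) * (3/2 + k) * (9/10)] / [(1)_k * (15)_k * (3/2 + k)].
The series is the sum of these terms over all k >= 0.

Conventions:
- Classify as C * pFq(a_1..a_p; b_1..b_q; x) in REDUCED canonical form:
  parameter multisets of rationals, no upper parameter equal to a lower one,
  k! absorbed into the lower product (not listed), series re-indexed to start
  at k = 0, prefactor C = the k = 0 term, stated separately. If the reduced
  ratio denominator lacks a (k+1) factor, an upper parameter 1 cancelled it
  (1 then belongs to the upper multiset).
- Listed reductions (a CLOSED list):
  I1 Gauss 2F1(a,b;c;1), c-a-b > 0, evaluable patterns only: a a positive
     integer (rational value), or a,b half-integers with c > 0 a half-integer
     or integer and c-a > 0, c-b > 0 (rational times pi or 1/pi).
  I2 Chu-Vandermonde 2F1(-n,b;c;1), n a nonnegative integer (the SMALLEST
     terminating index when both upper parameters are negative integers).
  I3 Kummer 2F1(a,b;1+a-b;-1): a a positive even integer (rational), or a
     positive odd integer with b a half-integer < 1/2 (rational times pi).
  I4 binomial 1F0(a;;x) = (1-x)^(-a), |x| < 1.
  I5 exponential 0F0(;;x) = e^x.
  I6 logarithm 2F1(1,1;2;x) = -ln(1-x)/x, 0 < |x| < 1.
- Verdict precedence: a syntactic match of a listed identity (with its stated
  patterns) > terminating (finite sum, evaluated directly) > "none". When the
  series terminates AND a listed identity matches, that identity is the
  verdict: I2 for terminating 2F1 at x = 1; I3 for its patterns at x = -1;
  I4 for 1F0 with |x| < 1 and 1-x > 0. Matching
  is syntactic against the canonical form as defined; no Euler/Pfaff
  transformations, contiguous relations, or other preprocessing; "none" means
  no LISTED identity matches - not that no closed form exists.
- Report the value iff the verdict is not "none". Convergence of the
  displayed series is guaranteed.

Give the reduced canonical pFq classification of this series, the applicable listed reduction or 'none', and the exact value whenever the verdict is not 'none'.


x = -1 here; the reduced form reads 2F1, upper {-10, 4}, lower {15}, C = 9/10. Verdict: this is Kummer (I3) (x = -1; c = 15 equals 1+a-b for upper {-10, 4}: listed pattern). Exact value: 273/20.

Key step: with t_0 = 9/10, the running product (prefactor 9/10) telescopes to a rising factorial.
Adjacent-term ratio: r(k) = (-1) * (k-10) (k+4) / [(k+15) (k+1)] - rational in k. x = (-1); t_0 = 9/10; negate the roots.


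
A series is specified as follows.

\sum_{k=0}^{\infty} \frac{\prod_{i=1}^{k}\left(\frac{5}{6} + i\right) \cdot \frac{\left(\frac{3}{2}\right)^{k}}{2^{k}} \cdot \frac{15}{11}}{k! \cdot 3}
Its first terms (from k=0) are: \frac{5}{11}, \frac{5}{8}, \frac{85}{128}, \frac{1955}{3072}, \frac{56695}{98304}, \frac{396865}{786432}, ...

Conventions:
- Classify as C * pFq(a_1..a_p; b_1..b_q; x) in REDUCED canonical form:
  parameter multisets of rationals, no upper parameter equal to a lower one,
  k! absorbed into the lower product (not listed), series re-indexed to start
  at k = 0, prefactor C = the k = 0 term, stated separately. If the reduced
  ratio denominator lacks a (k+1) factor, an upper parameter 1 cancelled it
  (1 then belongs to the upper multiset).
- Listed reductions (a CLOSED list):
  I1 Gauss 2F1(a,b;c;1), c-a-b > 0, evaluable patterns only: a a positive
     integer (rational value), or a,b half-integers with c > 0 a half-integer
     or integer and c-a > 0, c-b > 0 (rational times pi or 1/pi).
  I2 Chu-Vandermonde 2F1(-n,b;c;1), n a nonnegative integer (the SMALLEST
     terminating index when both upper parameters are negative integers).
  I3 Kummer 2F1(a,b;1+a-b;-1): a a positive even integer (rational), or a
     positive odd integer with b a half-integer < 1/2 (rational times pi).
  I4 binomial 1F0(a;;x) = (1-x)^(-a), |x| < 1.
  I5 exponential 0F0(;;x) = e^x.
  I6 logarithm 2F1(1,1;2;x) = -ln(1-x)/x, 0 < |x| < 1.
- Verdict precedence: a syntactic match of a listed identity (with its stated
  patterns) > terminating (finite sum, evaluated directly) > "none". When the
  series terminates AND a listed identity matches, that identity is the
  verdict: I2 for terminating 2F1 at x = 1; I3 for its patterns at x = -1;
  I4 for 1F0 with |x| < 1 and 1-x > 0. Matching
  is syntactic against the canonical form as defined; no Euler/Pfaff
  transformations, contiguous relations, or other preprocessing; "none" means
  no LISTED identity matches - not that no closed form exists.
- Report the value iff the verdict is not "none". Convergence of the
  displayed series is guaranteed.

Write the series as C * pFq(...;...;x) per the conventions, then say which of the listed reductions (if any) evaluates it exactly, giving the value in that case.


Reduced: x = \frac{3}{4}, 1F0, upper = {\frac{11}{6}}, lower = {-}, C = \frac{5}{11}. Verdict: this is binomial (I4) (the 1F0 binomial series: exponent -11/6, x = \frac{3}{4}). Its exact value is \frac{5}{11} \cdot \left(\frac{1}{4}\right)^{-\frac{11}{6}}.

Key step: t_0 being \frac{5}{11}, the two k-th powers (C = 5/11) combine into one argument.
Term ratio: r(k) = \frac{3}{4} * (k+\frac{11}{6}) / [(k+1)] - poly over poly, x = \frac{3}{4} from leading terms; C = \frac{5}{11} at k = 0.


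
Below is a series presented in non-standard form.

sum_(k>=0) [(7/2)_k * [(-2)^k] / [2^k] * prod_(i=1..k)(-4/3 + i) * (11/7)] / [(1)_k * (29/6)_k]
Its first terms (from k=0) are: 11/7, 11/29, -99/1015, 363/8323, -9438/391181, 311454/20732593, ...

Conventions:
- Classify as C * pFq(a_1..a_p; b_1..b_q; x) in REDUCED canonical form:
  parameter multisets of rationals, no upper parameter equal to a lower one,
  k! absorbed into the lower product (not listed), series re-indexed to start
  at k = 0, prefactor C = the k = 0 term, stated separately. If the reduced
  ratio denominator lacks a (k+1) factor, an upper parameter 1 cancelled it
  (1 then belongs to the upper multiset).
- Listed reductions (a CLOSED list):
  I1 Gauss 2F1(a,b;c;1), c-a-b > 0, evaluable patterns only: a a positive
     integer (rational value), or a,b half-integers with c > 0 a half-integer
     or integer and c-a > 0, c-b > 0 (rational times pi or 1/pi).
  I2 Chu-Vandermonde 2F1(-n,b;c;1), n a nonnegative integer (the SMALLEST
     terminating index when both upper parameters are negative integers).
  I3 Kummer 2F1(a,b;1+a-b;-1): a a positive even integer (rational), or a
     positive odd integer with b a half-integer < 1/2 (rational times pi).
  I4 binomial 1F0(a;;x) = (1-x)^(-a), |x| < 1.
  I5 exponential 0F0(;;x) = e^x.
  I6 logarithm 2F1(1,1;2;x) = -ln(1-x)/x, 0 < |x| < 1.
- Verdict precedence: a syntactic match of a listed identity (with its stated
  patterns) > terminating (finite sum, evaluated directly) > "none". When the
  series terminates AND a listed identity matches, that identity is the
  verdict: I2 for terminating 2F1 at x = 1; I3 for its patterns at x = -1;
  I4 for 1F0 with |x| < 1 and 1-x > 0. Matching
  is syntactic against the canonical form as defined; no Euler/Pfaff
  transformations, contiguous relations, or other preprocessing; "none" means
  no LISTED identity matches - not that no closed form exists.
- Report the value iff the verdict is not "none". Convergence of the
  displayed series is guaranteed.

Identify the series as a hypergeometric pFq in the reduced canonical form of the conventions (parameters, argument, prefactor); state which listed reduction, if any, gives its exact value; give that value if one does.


Classification (C = 11/7): 2F1 with upper {-1/3, 7/2}, lower {29/6}, argument x = -1. Verdict: none (x = -1): each listed identity misses the multisets {-1/3, 7/2} ; {29/6}.

The tell: x = (-1) and (1)_k (prefactor 11/7) is k! itself.
Ratio: r(k) = (-1) * (k-1/3) (k+7/2) / [(k+29/6) (k+1)] - poly over poly, x = (-1) from leading terms; C = 11/7 at k = 0.


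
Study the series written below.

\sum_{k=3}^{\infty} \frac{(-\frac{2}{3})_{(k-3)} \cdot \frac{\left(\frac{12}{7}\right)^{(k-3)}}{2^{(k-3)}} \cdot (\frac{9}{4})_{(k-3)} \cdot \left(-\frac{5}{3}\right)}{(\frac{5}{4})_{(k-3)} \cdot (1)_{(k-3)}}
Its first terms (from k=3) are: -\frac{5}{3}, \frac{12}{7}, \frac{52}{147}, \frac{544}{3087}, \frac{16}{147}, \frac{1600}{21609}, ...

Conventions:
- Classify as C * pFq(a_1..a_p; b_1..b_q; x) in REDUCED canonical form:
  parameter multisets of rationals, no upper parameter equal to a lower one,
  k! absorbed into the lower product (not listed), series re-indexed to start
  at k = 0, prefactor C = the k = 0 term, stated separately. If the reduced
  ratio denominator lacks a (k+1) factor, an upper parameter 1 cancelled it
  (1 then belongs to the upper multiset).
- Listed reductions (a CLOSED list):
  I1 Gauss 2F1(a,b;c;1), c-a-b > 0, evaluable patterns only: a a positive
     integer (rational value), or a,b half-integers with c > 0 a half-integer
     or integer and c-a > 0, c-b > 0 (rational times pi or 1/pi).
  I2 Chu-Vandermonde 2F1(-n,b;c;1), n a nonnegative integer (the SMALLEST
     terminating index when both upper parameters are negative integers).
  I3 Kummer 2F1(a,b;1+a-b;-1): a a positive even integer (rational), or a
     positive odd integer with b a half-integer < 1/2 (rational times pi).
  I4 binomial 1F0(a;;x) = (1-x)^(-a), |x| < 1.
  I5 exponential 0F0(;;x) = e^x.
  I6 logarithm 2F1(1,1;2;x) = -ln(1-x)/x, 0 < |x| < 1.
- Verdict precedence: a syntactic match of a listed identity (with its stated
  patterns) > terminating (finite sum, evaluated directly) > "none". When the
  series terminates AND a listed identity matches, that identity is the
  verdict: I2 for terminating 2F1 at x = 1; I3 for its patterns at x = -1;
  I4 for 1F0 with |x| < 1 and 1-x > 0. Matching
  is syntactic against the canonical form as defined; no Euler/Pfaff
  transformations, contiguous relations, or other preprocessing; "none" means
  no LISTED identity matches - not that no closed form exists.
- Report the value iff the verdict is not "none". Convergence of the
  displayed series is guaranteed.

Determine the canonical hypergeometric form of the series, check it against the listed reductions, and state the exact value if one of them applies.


x = \frac{6}{7} here; the reduced form reads 2F1, upper {-\frac{2}{3}, \frac{9}{4}}, lower {\frac{5}{4}}, C = -\frac{5}{3}. Verdict: none. A 2F1 with upper {-\frac{2}{3}, \frac{9}{4}} fits none of I1-I6 at x = \frac{6}{7}; the sum runs forever.

Key step: t_0 = -\frac{5}{3} here, and (1)_k (C = -5/3) is k! itself.
Ratio: r(k) = \frac{6}{7} * (k-\frac{2}{3}) (k+\frac{9}{4}) / [(k+\frac{5}{4}) (k+1)] ; factor over Q: parameters, x = \frac{6}{7}, and C = -\frac{5}{3}.


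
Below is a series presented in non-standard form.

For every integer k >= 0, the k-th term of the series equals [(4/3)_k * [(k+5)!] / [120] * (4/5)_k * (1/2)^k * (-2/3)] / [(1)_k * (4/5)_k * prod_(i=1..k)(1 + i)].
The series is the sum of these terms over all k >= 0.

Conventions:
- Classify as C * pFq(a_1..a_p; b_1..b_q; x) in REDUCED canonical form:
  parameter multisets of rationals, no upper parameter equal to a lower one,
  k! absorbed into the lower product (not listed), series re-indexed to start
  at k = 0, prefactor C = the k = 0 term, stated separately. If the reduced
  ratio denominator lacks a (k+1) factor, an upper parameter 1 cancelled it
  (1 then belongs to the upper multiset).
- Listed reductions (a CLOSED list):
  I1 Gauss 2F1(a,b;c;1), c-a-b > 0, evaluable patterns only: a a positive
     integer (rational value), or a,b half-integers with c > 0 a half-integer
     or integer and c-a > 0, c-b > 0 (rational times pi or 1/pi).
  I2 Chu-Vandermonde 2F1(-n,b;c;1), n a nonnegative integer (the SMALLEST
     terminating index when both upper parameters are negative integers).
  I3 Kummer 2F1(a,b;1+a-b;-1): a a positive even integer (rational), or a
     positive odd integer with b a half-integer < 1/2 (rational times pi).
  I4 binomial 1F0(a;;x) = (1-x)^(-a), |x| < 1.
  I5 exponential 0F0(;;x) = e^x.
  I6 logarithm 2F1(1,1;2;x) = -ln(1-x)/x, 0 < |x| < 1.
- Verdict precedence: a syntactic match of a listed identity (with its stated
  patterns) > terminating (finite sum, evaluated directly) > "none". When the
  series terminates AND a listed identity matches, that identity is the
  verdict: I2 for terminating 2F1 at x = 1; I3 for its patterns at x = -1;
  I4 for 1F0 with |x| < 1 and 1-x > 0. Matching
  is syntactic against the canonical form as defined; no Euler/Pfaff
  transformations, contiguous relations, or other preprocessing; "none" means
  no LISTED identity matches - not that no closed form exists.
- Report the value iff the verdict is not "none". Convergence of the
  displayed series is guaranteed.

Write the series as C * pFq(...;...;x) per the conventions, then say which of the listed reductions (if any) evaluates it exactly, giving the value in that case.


This is -2/3 * 2F1(4/3, 6; 2; 1/2) in reduced canonical form. Verdict: none (x = 1/2): each listed identity misses the multisets {4/3, 6} ; {2}.

First insight: t_0 = -2/3 here, and the parameter 4/5 appears in both the upper and lower lists and cancels.
Term ratio: r(k) = (1/2) * (k+4/3) (k+6) / [(k+2) (k+1)] - rational in k. x = (1/2); t_0 = -2/3; negate the roots.


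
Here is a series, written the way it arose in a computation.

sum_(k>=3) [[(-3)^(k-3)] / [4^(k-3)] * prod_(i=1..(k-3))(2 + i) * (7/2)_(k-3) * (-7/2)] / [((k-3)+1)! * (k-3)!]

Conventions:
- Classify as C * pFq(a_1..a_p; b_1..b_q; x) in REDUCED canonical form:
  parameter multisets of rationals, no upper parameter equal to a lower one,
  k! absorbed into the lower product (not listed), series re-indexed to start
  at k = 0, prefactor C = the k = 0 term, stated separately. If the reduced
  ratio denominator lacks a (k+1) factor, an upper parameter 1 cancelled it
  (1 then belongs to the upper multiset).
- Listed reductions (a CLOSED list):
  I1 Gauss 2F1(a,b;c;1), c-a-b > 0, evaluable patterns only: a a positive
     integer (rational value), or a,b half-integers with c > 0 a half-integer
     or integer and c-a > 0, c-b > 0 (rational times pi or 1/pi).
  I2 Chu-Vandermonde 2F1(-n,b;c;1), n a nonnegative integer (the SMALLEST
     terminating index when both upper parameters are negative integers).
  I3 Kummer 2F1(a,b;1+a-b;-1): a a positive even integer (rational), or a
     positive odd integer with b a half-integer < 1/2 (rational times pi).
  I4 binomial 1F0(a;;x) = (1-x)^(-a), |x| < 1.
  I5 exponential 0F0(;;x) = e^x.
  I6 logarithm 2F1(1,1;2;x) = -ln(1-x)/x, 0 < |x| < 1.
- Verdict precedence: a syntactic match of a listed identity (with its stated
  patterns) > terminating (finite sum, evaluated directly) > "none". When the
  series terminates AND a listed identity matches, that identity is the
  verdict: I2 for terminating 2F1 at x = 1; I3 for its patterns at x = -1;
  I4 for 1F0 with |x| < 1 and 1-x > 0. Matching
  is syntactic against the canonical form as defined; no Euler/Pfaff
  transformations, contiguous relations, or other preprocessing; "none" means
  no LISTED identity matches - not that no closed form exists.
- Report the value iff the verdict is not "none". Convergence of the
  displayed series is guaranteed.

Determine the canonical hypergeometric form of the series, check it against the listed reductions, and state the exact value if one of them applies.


x = -3/4 here; the reduced form reads 2F1, upper {3, 7/2}, lower {2}, C = -7/2. Verdict: none here - no I1-I6 shape fits x = -3/4 with lower {2}.

Structural cue: with t_0 = -7/2, the denominator's factorial ratio (C = -7/2) is a lower Pochhammer.
Step ratio: r(k) = (-3/4) * (k+3) (k+7/2) / [(k+2) (k+1)] - rational in k. x = (-3/4); t_0 = -7/2; negate the roots.


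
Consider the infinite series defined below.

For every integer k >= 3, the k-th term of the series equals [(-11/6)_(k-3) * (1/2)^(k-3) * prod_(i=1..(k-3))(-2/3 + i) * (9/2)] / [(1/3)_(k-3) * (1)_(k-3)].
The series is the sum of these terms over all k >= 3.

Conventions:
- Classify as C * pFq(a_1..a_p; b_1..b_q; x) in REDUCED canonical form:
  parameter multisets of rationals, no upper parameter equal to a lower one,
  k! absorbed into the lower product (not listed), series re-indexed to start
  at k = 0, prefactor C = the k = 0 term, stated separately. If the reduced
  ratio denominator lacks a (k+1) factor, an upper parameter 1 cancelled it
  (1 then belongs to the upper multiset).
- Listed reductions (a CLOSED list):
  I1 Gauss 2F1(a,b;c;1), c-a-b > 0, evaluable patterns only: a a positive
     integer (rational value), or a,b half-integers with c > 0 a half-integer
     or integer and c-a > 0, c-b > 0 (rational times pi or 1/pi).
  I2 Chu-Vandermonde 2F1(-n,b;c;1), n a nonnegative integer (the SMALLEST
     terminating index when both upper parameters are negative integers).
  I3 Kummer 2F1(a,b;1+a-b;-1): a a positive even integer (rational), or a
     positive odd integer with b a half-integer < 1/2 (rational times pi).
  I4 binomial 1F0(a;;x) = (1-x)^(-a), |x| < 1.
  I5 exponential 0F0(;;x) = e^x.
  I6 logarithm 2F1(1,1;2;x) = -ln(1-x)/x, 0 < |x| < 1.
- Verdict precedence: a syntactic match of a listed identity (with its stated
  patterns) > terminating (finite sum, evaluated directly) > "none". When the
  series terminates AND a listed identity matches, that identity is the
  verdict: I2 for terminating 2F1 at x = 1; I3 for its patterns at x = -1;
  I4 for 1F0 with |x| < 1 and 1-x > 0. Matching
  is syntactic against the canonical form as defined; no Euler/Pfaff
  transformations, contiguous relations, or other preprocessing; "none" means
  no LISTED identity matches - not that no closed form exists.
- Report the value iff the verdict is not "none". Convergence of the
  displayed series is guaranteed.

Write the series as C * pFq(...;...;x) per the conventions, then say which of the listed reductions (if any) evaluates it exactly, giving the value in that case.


With C = 9/2: the canonical form is 1F0(-11/6; -; 1/2). Verdict: the I4 binomial reduction matches (the 1F0 binomial series: exponent 11/6, x = 1/2). Sum: (9/2) * (1/2)^(11/6).

Key step: from the first term 9/2: the parameter 1/3 appears in both the upper and lower lists and cancels.
Adjacent-term ratio: r(k) = (1/2) * (k-11/6) / [(k+1)] - rational in k, leading ratio (1/2); with t_0 = 9/2, classification follows.
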